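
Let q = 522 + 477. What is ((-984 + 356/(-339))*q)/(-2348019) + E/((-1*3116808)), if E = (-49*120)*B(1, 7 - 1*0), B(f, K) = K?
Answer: 1655129011973/3828567859161 ≈ 0.43231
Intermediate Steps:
q = 999
E = -41160 (E = (-49*120)*(7 - 1*0) = -5880*(7 + 0) = -5880*7 = -41160)
((-984 + 356/(-339))*q)/(-2348019) + E/((-1*3116808)) = ((-984 + 356/(-339))*999)/(-2348019) - 41160/((-1*3116808)) = ((-984 + 356*(-1/339))*999)*(-1/2348019) - 41160/(-3116808) = ((-984 - 356/339)*999)*(-1/2348019) - 41160*(-1/3116808) = -333932/339*999*(-1/2348019) + 1715/129867 = -111199356/113*(-1/2348019) + 1715/129867 = 12355484/29480683 + 1715/129867 = 1655129011973/3828567859161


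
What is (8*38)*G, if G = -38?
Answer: -11552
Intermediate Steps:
(8*38)*G = (8*38)*(-38) = 304*(-38) = -11552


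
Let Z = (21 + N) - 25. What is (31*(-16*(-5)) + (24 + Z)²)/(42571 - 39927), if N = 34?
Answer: 1349/661 ≈ 2.0408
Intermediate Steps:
Z = 30 (Z = (21 + 34) - 25 = 55 - 25 = 30)
(31*(-16*(-5)) + (24 + Z)²)/(42571 - 39927) = (31*(-16*(-5)) + (24 + 30)²)/(42571 - 39927) = (31*80 + 54²)/2644 = (2480 + 2916)*(1/2644) = 5396*(1/2644) = 1349/661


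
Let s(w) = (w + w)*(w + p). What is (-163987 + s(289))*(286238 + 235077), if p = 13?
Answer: 5509778235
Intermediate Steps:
s(w) = 2*w*(13 + w) (s(w) = (w + w)*(w + 13) = (2*w)*(13 + w) = 2*w*(13 + w))
(-163987 + s(289))*(286238 + 235077) = (-163987 + 2*289*(13 + 289))*(286238 + 235077) = (-163987 + 2*289*302)*521315 = (-163987 + 174556)*521315 = 10569*521315 = 5509778235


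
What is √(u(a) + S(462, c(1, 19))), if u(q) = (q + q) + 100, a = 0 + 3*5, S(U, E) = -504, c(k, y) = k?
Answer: I*√374 ≈ 19.339*I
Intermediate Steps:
a = 15 (a = 0 + 15 = 15)
u(q) = 100 + 2*q (u(q) = 2*q + 100 = 100 + 2*q)
√(u(a) + S(462, c(1, 19))) = √((100 + 2*15) - 504) = √((100 + 30) - 504) = √(130 - 504) = √(-374) = I*√374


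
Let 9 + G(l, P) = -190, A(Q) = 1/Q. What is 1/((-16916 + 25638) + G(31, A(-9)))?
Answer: 1/8523 ≈ 0.00011733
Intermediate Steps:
G(l, P) = -199 (G(l, P) = -9 - 190 = -199)
1/((-16916 + 25638) + G(31, A(-9))) = 1/((-16916 + 25638) - 199) = 1/(8722 - 199) = 1/8523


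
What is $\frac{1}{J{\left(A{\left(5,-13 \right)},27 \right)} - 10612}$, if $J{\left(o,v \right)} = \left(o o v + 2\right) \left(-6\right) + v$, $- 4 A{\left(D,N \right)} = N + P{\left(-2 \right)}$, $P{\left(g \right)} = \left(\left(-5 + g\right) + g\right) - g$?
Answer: $- \frac{1}{14647} \approx -6.8273 \cdot 10^{-5}$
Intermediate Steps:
$P{\left(g \right)} = -5 + g$ ($P{\left(g \right)} = \left(-5 + 2 g\right) - g = -5 + g$)
$A{\left(D,N \right)} = \frac{7}{4} - \frac{N}{4}$ ($A{\left(D,N \right)} = - \frac{N - 7}{4} = - \frac{-7 + N}{4} = \frac{7}{4} - \frac{N}{4}$)
$J{\left(o,v \right)} = -12 + v - 6 v o^{2}$ ($J{\left(o,v \right)} = \left(o^{2} v + 2\right) \left(-6\right) + v = \left(v o^{2} + 2\right) \left(-6\right) + v = \left(2 + v o^{2}\right) \left(-6\right) + v = \left(-12 - 6 v o^{2}\right) + v = -12 + v - 6 v o^{2}$)
$\frac{1}{J{\left(A{\left(5,-13 \right)},27 \right)} - 10612} = \frac{1}{\left(-12 + 27 - 162 \left(\frac{7}{4} - - \frac{13}{4}\right)^{2}\right) - 10612} = \frac{1}{\left(-12 + 27 - 162 \left(\frac{7}{4} + \frac{13}{4}\right)^{2}\right) - 10612} = \frac{1}{\left(-12 + 27 - 162 \cdot 5^{2}\right) - 10612} = \frac{1}{\left(-12 + 27 - 162 \cdot 25\right) - 10612} = \frac{1}{\left(-12 + 27 - 4050\right) - 10612} = \frac{1}{-4035 - 10612} = \frac{1}{-14647} = - \frac{1}{14647}$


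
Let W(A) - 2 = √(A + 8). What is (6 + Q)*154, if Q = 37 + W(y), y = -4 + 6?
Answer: 6930 + 154*√10 ≈ 7417.0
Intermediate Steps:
y = 2
W(A) = 2 + √(8 + A) (W(A) = 2 + √(A + 8) = 2 + √(8 + A))
Q = 39 + √10 (Q = 37 + (2 + √(8 + 2)) = 37 + (2 + √10) = 39 + √10 ≈ 42.162)
(6 + Q)*154 = (6 + (39 + √10))*154 = (45 + √10)*154 = 6930 + 154*√10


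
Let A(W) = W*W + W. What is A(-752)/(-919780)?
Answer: -141188/229945 ≈ -0.61401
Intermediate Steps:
A(W) = W + W**2 (A(W) = W**2 + W = W + W**2)
A(-752)/(-919780) = -752*(1 - 752)/(-919780) = -752*(-751)*(-1/919780) = 564752*(-1/919780) = -141188/229945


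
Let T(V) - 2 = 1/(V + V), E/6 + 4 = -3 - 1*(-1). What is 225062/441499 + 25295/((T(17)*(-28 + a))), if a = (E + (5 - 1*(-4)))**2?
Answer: 390588408848/21354865131 ≈ 18.290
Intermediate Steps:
E = -36 (E = -24 + 6*(-3 - 1*(-1)) = -24 + 6*(-3 + 1) = -24 + 6*(-2) = -24 - 12 = -36)
T(V) = 2 + 1/(2*V) (T(V) = 2 + 1/(V + V) = 2 + 1/(2*V))
a = 729 (a = (-36 + (5 - 1*(-4)))**2 = (-36 + (5 + 4))**2 = (-36 + 9)**2 = (-27)**2 = 729)
225062/441499 + 25295/((T(17)*(-28 + a))) = 225062/441499 + 25295/(((2 + (1/2)/17)*(-28 + 729))) = 225062*(1/441499) + 25295/(((2 + (1/2)*(1/17))*701)) = 225062/441499 + 25295/(((2 + 1/34)*701)) = 225062/441499 + 25295/(((69/34)*701)) = 225062/441499 + 25295/(48369/34) = 225062/441499 + 25295*(34/48369) = 225062/441499 + 860030/48369 = 390588408848/21354865131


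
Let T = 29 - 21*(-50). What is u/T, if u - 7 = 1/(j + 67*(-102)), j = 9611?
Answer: 19440/2996383 ≈ 0.0064878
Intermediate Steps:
T = 1079 (T = 29 + 1050 = 1079)
u = 19440/2777 (u = 7 + 1/(9611 + 67*(-102)) = 7 + 1/(9611 - 6834) = 7 + 1/2777 = 19440/2777 ≈ 7.0004)
u/T = (19440/2777)/1079 = (19440/2777)*(1/1079) = 19440/2996383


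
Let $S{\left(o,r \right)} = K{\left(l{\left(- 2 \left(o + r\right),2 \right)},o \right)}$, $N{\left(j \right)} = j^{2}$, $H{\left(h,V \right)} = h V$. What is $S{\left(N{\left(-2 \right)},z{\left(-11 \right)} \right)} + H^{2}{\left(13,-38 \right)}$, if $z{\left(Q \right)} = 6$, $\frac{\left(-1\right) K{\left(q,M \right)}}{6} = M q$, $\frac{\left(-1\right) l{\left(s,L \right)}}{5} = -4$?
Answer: $243556$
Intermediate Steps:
$l{\left(s,L \right)} = 20$ ($l{\left(s,L \right)} = \left(-5\right) \left(-4\right) = 20$)
$K{\left(q,M \right)} = - 6 M q$
$H{\left(h,V \right)} = V h$
$S{\left(o,r \right)} = - 120 o$ ($S{\left(o,r \right)} = \left(-6\right) o 20 = - 120 o$)
$S{\left(N{\left(-2 \right)},z{\left(-11 \right)} \right)} + H^{2}{\left(13,-38 \right)} = - 120 \left(-2\right)^{2} + \left(\left(-38\right) 13\right)^{2} = \left(-120\right) 4 + \left(-494\right)^{2} = -480 + 244036 = 243556$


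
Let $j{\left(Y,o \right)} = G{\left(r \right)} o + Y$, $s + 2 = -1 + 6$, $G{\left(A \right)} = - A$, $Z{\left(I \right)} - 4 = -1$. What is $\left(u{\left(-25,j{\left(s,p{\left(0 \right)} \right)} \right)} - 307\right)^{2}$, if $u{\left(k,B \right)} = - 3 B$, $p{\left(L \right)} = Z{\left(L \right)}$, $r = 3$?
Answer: $83521$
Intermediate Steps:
$Z{\left(I \right)} = 3$ ($Z{\left(I \right)} = 4 - 1 = 3$)
$p{\left(L \right)} = 3$
$s = 3$ ($s = -2 + \left(-1 + 6\right) = -2 + 5 = 3$)
$j{\left(Y,o \right)} = Y - 3 o$ ($j{\left(Y,o \right)} = \left(-1\right) 3 o + Y = - 3 o + Y = Y - 3 o$)
$\left(u{\left(-25,j{\left(s,p{\left(0 \right)} \right)} \right)} - 307\right)^{2} = \left(- 3 \left(3 - 9\right) - 307\right)^{2} = \left(\left(-3\right) \left(-6\right) - 307\right)^{2} = \left(18 - 307\right)^{2} = \left(-289\right)^{2} = 83521$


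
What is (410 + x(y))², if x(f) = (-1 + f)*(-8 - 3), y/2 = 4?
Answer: 110889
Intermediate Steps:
y = 8 (y = 2*4 = 8)
x(f) = 11 - 11*f (x(f) = (-1 + f)*(-11) = 11 - 11*f)
(410 + x(y))² = (410 + (11 - 11*8))² = (410 + (11 - 88))² = (410 - 77)² = 333² = 110889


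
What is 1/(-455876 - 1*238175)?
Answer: -1/694051 ≈ -1.4408e-6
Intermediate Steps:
1/(-455876 - 1*238175) = 1/(-455876 - 238175) = 1/(-694051) = -1/694051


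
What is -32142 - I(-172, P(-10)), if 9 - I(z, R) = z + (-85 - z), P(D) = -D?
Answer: -32236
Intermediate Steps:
I(z, R) = 94 (I(z, R) = 9 - (z + (-85 - z)) = 9 - 1*(-85) = 9 + 85 = 94)
-32142 - I(-172, P(-10)) = -32142 - 1*94 = -32142 - 94 = -32236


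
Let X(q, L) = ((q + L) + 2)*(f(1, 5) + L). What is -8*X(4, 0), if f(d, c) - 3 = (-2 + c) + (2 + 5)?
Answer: -624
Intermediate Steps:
f(d, c) = 8 + c (f(d, c) = 3 + ((-2 + c) + (2 + 5)) = 3 + ((-2 + c) + 7) = 3 + (5 + c) = 8 + c)
X(q, L) = (13 + L)*(2 + L + q) (X(q, L) = ((q + L) + 2)*((8 + 5) + L) = ((L + q) + 2)*(13 + L) = (2 + L + q)*(13 + L) = (13 + L)*(2 + L + q))
-8*X(4, 0) = -8*(26 + 0² + 13*4 + 15*0 + 0*4) = -8*(26 + 0 + 52 + 0 + 0) = -8*78 = -624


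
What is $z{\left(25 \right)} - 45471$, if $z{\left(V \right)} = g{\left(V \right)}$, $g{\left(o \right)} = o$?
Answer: $-45446$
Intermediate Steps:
$z{\left(V \right)} = V$
$z{\left(25 \right)} - 45471 = 25 - 45471 = -45446$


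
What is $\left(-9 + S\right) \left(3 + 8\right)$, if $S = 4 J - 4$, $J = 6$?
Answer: $121$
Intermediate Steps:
$S = 20$ ($S = 4 \cdot 6 - 4 = 24 - 4 = 20$)
$\left(-9 + S\right) \left(3 + 8\right) = \left(-9 + 20\right) \left(3 + 8\right) = 11 \cdot 11 = 121$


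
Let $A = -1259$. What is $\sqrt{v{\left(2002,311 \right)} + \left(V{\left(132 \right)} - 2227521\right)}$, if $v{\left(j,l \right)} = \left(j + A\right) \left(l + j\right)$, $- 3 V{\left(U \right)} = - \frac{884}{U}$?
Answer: $\frac{i \sqrt{554257187}}{33} \approx 713.41 i$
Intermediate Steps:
$V{\left(U \right)} = \frac{884}{3 U}$ ($V{\left(U \right)} = - \frac{\left(-884\right) \frac{1}{U}}{3} = \frac{884}{3 U}$)
$v{\left(j,l \right)} = \left(-1259 + j\right) \left(j + l\right)$ ($v{\left(j,l \right)} = \left(j - 1259\right) \left(l + j\right) = \left(-1259 + j\right) \left(j + l\right)$)
$\sqrt{v{\left(2002,311 \right)} + \left(V{\left(132 \right)} - 2227521\right)} = \sqrt{\left(2002^{2} - 2520518 - 391549 + 2002 \cdot 311\right) + \left(\frac{884}{3 \cdot 132} - 2227521\right)} = \sqrt{\left(4008004 - 2520518 - 391549 + 622622\right) + \left(\frac{884}{3} \cdot \frac{1}{132} - 2227521\right)} = \sqrt{1718559 + \left(\frac{221}{99} - 2227521\right)} = \sqrt{1718559 - \frac{220524358}{99}} = \sqrt{- \frac{50387017}{99}} = \frac{i \sqrt{554257187}}{33}$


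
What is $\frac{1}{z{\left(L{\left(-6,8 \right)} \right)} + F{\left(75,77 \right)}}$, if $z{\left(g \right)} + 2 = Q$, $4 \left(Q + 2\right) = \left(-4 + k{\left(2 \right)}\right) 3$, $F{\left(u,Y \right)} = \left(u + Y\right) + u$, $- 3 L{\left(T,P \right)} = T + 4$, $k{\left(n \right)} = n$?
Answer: $\frac{2}{443} \approx 0.0045147$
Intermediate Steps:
$L{\left(T,P \right)} = - \frac{4}{3} - \frac{T}{3}$ ($L{\left(T,P \right)} = - \frac{T + 4}{3} = - \frac{4 + T}{3} = - \frac{4}{3} - \frac{T}{3}$)
$F{\left(u,Y \right)} = Y + 2 u$ ($F{\left(u,Y \right)} = \left(Y + u\right) + u = Y + 2 u$)
$Q = - \frac{7}{2}$ ($Q = -2 + \frac{\left(-4 + 2\right) 3}{4} = -2 + \frac{\left(-2\right) 3}{4} = -2 + \frac{1}{4} \left(-6\right) = -2 - \frac{3}{2} = - \frac{7}{2} \approx -3.5$)
$z{\left(g \right)} = - \frac{11}{2}$ ($z{\left(g \right)} = -2 - \frac{7}{2} = - \frac{11}{2}$)
$\frac{1}{z{\left(L{\left(-6,8 \right)} \right)} + F{\left(75,77 \right)}} = \frac{1}{- \frac{11}{2} + \left(77 + 2 \cdot 75\right)} = \frac{1}{- \frac{11}{2} + \left(77 + 150\right)} = \frac{1}{- \frac{11}{2} + 227} = \frac{1}{\frac{443}{2}} = \frac{2}{443}$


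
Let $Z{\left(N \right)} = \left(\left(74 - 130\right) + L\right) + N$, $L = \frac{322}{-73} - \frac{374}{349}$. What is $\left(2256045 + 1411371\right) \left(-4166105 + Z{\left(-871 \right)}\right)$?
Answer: $- \frac{389346136396048704}{25477} \approx -1.5282 \cdot 10^{13}$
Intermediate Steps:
$L = - \frac{139680}{25477}$ ($L = 322 \left(- \frac{1}{73}\right) - \frac{374}{349} = - \frac{322}{73} - \frac{374}{349} = - \frac{139680}{25477} \approx -5.4826$)
$Z{\left(N \right)} = - \frac{1566392}{25477} + N$ ($Z{\left(N \right)} = \left(\left(74 - 130\right) - \frac{139680}{25477}\right) + N = \left(-56 - \frac{139680}{25477}\right) + N = - \frac{1566392}{25477} + N$)
$\left(2256045 + 1411371\right) \left(-4166105 + Z{\left(-871 \right)}\right) = \left(2256045 + 1411371\right) \left(-4166105 - \frac{23756859}{25477}\right) = 3667416 \left(-4166105 - \frac{23756859}{25477}\right) = 3667416 \left(- \frac{106163613944}{25477}\right) = - \frac{389346136396048704}{25477}$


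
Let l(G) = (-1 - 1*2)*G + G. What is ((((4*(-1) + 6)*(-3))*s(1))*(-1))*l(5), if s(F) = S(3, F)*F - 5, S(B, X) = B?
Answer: 120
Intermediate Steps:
l(G) = -2*G (l(G) = (-1 - 2)*G + G = -3*G + G = -2*G)
s(F) = -5 + 3*F (s(F) = 3*F - 5 = -5 + 3*F)
((((4*(-1) + 6)*(-3))*s(1))*(-1))*l(5) = ((((4*(-1) + 6)*(-3))*(-5 + 3*1))*(-1))*(-2*5) = ((((-4 + 6)*(-3))*(-5 + 3))*(-1))*(-10) = (((2*(-3))*(-2))*(-1))*(-10) = (-6*(-2)*(-1))*(-10) = (12*(-1))*(-10) = -12*(-10) = 120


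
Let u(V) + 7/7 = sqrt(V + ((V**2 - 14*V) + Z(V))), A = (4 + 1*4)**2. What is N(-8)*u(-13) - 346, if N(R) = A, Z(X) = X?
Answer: -410 + 320*sqrt(13) ≈ 743.78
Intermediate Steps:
A = 64 (A = (4 + 4)**2 = 8**2 = 64)
u(V) = -1 + sqrt(V**2 - 12*V) (u(V) = -1 + sqrt(V + ((V**2 - 14*V) + V)) = -1 + sqrt(V + (V**2 - 13*V)) = -1 + sqrt(V**2 - 12*V))
N(R) = 64
N(-8)*u(-13) - 346 = 64*(-1 + sqrt(-13*(-12 - 13))) - 346 = 64*(-1 + sqrt(-13*(-25))) - 346 = 64*(-1 + sqrt(325)) - 346 = 64*(-1 + 5*sqrt(13)) - 346 = (-64 + 320*sqrt(13)) - 346 = -410 + 320*sqrt(13)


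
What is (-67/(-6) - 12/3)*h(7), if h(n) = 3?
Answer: 43/2 ≈ 21.500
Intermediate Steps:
(-67/(-6) - 12/3)*h(7) = (-67/(-6) - 12/3)*3 = (-67*(-1/6) - 12*1/3)*3 = (67/6 - 4)*3 = (43/6)*3 = 43/2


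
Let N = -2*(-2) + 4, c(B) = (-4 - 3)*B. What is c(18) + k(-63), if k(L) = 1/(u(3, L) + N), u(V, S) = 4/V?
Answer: -3525/28 ≈ -125.89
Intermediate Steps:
c(B) = -7*B
N = 8 (N = 4 + 4 = 8)
k(L) = 3/28 (k(L) = 1/(4/3 + 8) = 1/(28/3) = 3/28)
c(18) + k(-63) = -7*18 + 3/28 = -126 + 3/28 = -3525/28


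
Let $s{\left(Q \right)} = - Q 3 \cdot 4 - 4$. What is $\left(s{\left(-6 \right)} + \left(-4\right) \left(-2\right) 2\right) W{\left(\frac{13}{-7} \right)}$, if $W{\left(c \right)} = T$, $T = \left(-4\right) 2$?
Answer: $-672$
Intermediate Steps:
$T = -8$
$s{\left(Q \right)} = -4 - 12 Q$ ($s{\left(Q \right)} = - 3 Q 4 - 4 = - 12 Q - 4 = -4 - 12 Q$)
$W{\left(c \right)} = -8$
$\left(s{\left(-6 \right)} + \left(-4\right) \left(-2\right) 2\right) W{\left(\frac{13}{-7} \right)} = \left(\left(-4 - -72\right) + \left(-4\right) \left(-2\right) 2\right) \left(-8\right) = \left(\left(-4 + 72\right) + 8 \cdot 2\right) \left(-8\right) = \left(68 + 16\right) \left(-8\right) = 84 \left(-8\right) = -672$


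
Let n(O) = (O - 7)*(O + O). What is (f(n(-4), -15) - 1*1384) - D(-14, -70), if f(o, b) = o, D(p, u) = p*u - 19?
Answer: -2257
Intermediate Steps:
n(O) = 2*O*(-7 + O) (n(O) = (-7 + O)*(2*O) = 2*O*(-7 + O))
D(p, u) = -19 + p*u
(f(n(-4), -15) - 1*1384) - D(-14, -70) = (2*(-4)*(-7 - 4) - 1*1384) - (-19 - 14*(-70)) = (2*(-4)*(-11) - 1384) - (-19 + 980) = (88 - 1384) - 1*961 = -1296 - 961 = -2257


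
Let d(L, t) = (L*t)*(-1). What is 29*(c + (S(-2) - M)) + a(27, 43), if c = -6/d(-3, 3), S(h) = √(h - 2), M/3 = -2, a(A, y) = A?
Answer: 545/3 + 58*I ≈ 181.67 + 58.0*I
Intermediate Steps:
M = -6 (M = 3*(-2) = -6)
d(L, t) = -L*t
S(h) = √(-2 + h)
c = -⅔ (c = -6/((-1*(-3)*3)) = -6/9 = -6*⅑ = -⅔ ≈ -0.66667)
29*(c + (S(-2) - M)) + a(27, 43) = 29*(-⅔ + (√(-2 - 2) - 1*(-6))) + 27 = 29*(-⅔ + (√(-4) + 6)) + 27 = 29*(-⅔ + (2*I + 6)) + 27 = 29*(-⅔ + (6 + 2*I)) + 27 = 29*(16/3 + 2*I) + 27 = (464/3 + 58*I) + 27 = 545/3 + 58*I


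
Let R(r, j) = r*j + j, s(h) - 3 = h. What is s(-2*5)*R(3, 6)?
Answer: -168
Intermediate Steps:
s(h) = 3 + h
R(r, j) = j + j*r (R(r, j) = j*r + j = j + j*r)
s(-2*5)*R(3, 6) = (3 - 2*5)*(6*(1 + 3)) = (3 - 10)*(6*4) = -7*24 = -168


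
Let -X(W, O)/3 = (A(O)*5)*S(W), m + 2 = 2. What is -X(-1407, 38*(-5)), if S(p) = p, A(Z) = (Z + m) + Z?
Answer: 8019900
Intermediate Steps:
m = 0 (m = -2 + 2 = 0)
A(Z) = 2*Z (A(Z) = (Z + 0) + Z = Z + Z = 2*Z)
X(W, O) = -30*O*W (X(W, O) = -3*(2*O)*5*W = -3*10*O*W = -30*O*W)
-X(-1407, 38*(-5)) = -(-30)*38*(-5)*(-1407) = -(-30)*(-190)*(-1407) = -1*(-8019900) = 8019900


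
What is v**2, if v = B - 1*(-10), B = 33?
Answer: 1849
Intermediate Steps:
v = 43 (v = 33 - 1*(-10) = 33 + 10 = 43)
v**2 = 43**2 = 1849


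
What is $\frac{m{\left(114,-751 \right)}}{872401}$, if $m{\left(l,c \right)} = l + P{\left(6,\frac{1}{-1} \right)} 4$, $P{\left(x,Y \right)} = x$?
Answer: $\frac{138}{872401} \approx 0.00015818$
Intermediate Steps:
$m{\left(l,c \right)} = 24 + l$ ($m{\left(l,c \right)} = l + 6 \cdot 4 = l + 24 = 24 + l$)
$\frac{m{\left(114,-751 \right)}}{872401} = \frac{24 + 114}{872401} = 138 \cdot \frac{1}{872401} = \frac{138}{872401}$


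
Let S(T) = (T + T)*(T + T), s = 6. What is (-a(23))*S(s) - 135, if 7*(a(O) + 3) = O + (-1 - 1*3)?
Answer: -657/7 ≈ -93.857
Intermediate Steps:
S(T) = 4*T² (S(T) = (2*T)*(2*T) = 4*T²)
a(O) = -25/7 + O/7 (a(O) = -3 + (O + (-1 - 1*3))/7 = -3 + (O + (-1 - 3))/7 = -3 + (O - 4)/7 = -3 + (-4 + O)/7 = -3 + (-4/7 + O/7) = -25/7 + O/7)
(-a(23))*S(s) - 135 = (-(-25/7 + (⅐)*23))*(4*6²) - 135 = (-(-25/7 + 23/7))*(4*36) - 135 = -1*(-2/7)*144 - 135 = (2/7)*144 - 135 = 288/7 - 135 = -657/7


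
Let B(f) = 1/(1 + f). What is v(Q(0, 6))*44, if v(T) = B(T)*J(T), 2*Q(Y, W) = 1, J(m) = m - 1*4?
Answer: -308/3 ≈ -102.67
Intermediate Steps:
J(m) = -4 + m (J(m) = m - 4 = -4 + m)
Q(Y, W) = ½ (Q(Y, W) = (½)*1 = ½)
v(T) = (-4 + T)/(1 + T)
v(Q(0, 6))*44 = ((-4 + ½)/(1 + ½))*44 = (-7/2/(3/2))*44 = ((⅔)*(-7/2))*44 = -7/3*44 = -308/3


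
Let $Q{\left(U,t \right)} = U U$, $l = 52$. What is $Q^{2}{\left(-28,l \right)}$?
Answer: $614656$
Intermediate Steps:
$Q{\left(U,t \right)} = U^{2}$
$Q^{2}{\left(-28,l \right)} = \left(\left(-28\right)^{2}\right)^{2} = 784^{2} = 614656$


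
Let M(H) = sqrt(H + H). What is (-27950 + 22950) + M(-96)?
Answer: -5000 + 8*I*sqrt(3) ≈ -5000.0 + 13.856*I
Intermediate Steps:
M(H) = sqrt(2)*sqrt(H) (M(H) = sqrt(2*H) = sqrt(2)*sqrt(H))
(-27950 + 22950) + M(-96) = (-27950 + 22950) + sqrt(2)*sqrt(-96) = -5000 + sqrt(2)*(4*I*sqrt(6)) = -5000 + 8*I*sqrt(3)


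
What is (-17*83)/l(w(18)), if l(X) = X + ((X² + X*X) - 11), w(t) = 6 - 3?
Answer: -1411/10 ≈ -141.10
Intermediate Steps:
w(t) = 3
l(X) = -11 + X + 2*X² (l(X) = X + ((X² + X²) - 11) = X + (2*X² - 11) = X + (-11 + 2*X²) = -11 + X + 2*X²)
(-17*83)/l(w(18)) = (-17*83)/(-11 + 3 + 2*3²) = -1411/(-11 + 3 + 2*9) = -1411/(-11 + 3 + 18) = -1411/10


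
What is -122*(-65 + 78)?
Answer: -1586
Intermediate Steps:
-122*(-65 + 78) = -122*13 = -1586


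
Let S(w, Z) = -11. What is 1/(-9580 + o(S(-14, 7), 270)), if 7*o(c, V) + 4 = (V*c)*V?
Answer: -7/868964 ≈ -8.0556e-6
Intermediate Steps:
o(c, V) = -4/7 + c*V²/7 (o(c, V) = -4/7 + ((V*c)*V)/7 = -4/7 + (c*V²)/7 = -4/7 + c*V²/7)
1/(-9580 + o(S(-14, 7), 270)) = 1/(-9580 + (-4/7 + (⅐)*(-11)*270²)) = 1/(-9580 + (-4/7 + (⅐)*(-11)*72900)) = 1/(-9580 + (-4/7 - 801900/7)) = 1/(-9580 - 801904/7) = 1/(-868964/7) = -7/868964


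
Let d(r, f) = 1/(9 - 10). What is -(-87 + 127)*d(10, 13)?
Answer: 40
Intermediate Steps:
d(r, f) = -1 (d(r, f) = 1/(-1) = -1)
-(-87 + 127)*d(10, 13) = -(-87 + 127)*(-1) = -40*(-1) = -1*(-40) = 40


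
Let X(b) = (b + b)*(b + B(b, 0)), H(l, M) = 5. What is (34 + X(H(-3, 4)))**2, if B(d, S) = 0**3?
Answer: 7056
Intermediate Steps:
B(d, S) = 0
X(b) = 2*b**2 (X(b) = (b + b)*(b + 0) = (2*b)*b = 2*b**2)
(34 + X(H(-3, 4)))**2 = (34 + 2*5**2)**2 = (34 + 2*25)**2 = (34 + 50)**2 = 84**2 = 7056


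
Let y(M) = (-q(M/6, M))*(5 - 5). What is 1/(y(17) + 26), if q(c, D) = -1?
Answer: 1/26 ≈ 0.038462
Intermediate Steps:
y(M) = 0 (y(M) = (-1*(-1))*(5 - 5) = 1*0 = 0)
1/(y(17) + 26) = 1/(0 + 26) = 1/26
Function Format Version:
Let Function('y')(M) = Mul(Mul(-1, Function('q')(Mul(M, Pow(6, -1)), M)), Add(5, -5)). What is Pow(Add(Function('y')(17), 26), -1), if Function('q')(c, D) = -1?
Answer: Rational(1, 26) ≈ 0.038462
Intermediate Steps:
Function('y')(M) = 0 (Function('y')(M) = Mul(Mul(-1, -1), Add(5, -5)) = Mul(1, 0) = 0)
Pow(Add(Function('y')(17), 26), -1) = Pow(Add(0, 26), -1) = Pow(26, -1) = Rational(1, 26)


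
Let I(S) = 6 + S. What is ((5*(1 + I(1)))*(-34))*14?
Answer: -19040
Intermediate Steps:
((5*(1 + I(1)))*(-34))*14 = ((5*(1 + (6 + 1)))*(-34))*14 = ((5*(1 + 7))*(-34))*14 = ((5*8)*(-34))*14 = (40*(-34))*14 = -1360*14 = -19040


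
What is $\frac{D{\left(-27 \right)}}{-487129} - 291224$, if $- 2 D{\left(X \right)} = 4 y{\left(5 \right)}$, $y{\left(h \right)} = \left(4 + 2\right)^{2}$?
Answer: $- \frac{141863655824}{487129} \approx -2.9122 \cdot 10^{5}$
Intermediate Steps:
$y{\left(h \right)} = 36$ ($y{\left(h \right)} = 6^{2} = 36$)
$D{\left(X \right)} = -72$ ($D{\left(X \right)} = - \frac{4 \cdot 36}{2} = \left(- \frac{1}{2}\right) 144 = -72$)
$\frac{D{\left(-27 \right)}}{-487129} - 291224 = - \frac{72}{-487129} - 291224 = \left(-72\right) \left(- \frac{1}{487129}\right) - 291224 = \frac{72}{487129} - 291224 = - \frac{141863655824}{487129}$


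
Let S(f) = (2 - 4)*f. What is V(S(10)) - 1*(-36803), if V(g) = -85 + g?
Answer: 36698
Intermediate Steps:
S(f) = -2*f
V(S(10)) - 1*(-36803) = (-85 - 2*10) - 1*(-36803) = (-85 - 20) + 36803 = -105 + 36803 = 36698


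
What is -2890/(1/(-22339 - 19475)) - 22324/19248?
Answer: 581493911939/4812 ≈ 1.2084e+8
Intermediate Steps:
-2890/(1/(-22339 - 19475)) - 22324/19248 = -2890/(1/(-41814)) - 22324*1/19248 = -2890/(-1/41814) - 5581/4812 = -2890*(-41814) - 5581/4812 = 120842460 - 5581/4812 = 581493911939/4812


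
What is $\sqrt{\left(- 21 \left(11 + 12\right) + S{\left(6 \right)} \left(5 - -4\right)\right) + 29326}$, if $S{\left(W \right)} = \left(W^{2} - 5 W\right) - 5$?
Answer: $2 \sqrt{7213} \approx 169.86$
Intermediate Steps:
$S{\left(W \right)} = -5 + W^{2} - 5 W$
$\sqrt{\left(- 21 \left(11 + 12\right) + S{\left(6 \right)} \left(5 - -4\right)\right) + 29326} = \sqrt{\left(- 21 \left(11 + 12\right) + \left(-5 + 6^{2} - 30\right) \left(5 - -4\right)\right) + 29326} = \sqrt{\left(\left(-21\right) 23 + \left(-5 + 36 - 30\right) \left(5 + 4\right)\right) + 29326} = \sqrt{\left(-483 + 1 \cdot 9\right) + 29326} = \sqrt{\left(-483 + 9\right) + 29326} = \sqrt{-474 + 29326} = \sqrt{28852} = 2 \sqrt{7213}$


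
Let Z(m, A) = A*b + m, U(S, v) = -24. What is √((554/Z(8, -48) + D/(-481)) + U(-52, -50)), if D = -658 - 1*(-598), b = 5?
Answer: I*√20440599569/27898 ≈ 5.1248*I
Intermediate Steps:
D = -60 (D = -658 + 598 = -60)
Z(m, A) = m + 5*A (Z(m, A) = A*5 + m = 5*A + m = m + 5*A)
√((554/Z(8, -48) + D/(-481)) + U(-52, -50)) = √((554/(8 + 5*(-48)) - 60/(-481)) - 24) = √((554/(8 - 240) - 60*(-1/481)) - 24) = √((554/(-232) + 60/481) - 24) = √((554*(-1/232) + 60/481) - 24) = √((-277/116 + 60/481) - 24) = √(-126277/55796 - 24) = √(-1465381/55796) = I*√20440599569/27898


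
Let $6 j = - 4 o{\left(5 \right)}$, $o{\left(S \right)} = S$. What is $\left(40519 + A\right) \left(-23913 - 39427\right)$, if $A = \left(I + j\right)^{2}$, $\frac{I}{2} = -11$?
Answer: $- \frac{23464112980}{9} \approx -2.6071 \cdot 10^{9}$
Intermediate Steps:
$I = -22$ ($I = 2 \left(-11\right) = -22$)
$j = - \frac{10}{3}$ ($j = \frac{\left(-4\right) 5}{6} = \frac{1}{6} \left(-20\right) = - \frac{10}{3} \approx -3.3333$)
$A = \frac{5776}{9}$ ($A = \left(-22 - \frac{10}{3}\right)^{2} = \left(- \frac{76}{3}\right)^{2} = \frac{5776}{9} \approx 641.78$)
$\left(40519 + A\right) \left(-23913 - 39427\right) = \left(40519 + \frac{5776}{9}\right) \left(-23913 - 39427\right) = \frac{370447}{9} \left(-63340\right) = - \frac{23464112980}{9}$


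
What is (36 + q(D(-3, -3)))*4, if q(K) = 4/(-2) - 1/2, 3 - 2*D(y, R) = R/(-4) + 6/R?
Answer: 134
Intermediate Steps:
D(y, R) = 3/2 - 3/R + R/8 (D(y, R) = 3/2 - (R/(-4) + 6/R)/2 = 3/2 - (R*(-1/4) + 6/R)/2 = 3/2 - (-R/4 + 6/R)/2 = 3/2 - (6/R - R/4)/2 = 3/2 + (-3/R + R/8) = 3/2 - 3/R + R/8)
q(K) = -5/2 (q(K) = 4*(-1/2) - 1*1/2 = -2 - 1/2 = -5/2)
(36 + q(D(-3, -3)))*4 = (36 - 5/2)*4 = (67/2)*4 = 134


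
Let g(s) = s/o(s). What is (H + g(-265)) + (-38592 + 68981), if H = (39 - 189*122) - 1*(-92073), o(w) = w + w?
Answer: 198887/2 ≈ 99444.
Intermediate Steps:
o(w) = 2*w
g(s) = ½ (g(s) = s/((2*s)) = s*(1/(2*s)) = ½)
H = 69054 (H = (39 - 23058) + 92073 = -23019 + 92073 = 69054)
(H + g(-265)) + (-38592 + 68981) = (69054 + ½) + (-38592 + 68981) = 138109/2 + 30389 = 198887/2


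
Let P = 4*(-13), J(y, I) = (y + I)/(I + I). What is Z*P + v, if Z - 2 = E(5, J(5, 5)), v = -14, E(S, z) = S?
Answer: -378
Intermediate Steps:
J(y, I) = (I + y)/(2*I) (J(y, I) = (I + y)/((2*I)) = (I + y)*(1/(2*I)) = (I + y)/(2*I))
Z = 7 (Z = 2 + 5 = 7)
P = -52
Z*P + v = 7*(-52) - 14 = -364 - 14 = -378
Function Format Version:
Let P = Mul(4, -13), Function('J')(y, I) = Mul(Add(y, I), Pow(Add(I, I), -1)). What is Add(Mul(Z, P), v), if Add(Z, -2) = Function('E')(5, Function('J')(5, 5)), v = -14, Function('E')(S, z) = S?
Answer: -378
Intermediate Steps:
Function('J')(y, I) = Mul(Rational(1, 2), Pow(I, -1), Add(I, y)) (Function('J')(y, I) = Mul(Add(I, y), Pow(Mul(2, I), -1)) = Mul(Add(I, y), Mul(Rational(1, 2), Pow(I, -1))) = Mul(Rational(1, 2), Pow(I, -1), Add(I, y)))
Z = 7 (Z = Add(2, 5) = 7)
P = -52
Add(Mul(Z, P), v) = Add(Mul(7, -52), -14) = Add(-364, -14) = -378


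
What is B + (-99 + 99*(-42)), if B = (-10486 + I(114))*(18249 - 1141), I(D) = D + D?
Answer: -175498121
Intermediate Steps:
I(D) = 2*D
B = -175493864 (B = (-10486 + 2*114)*(18249 - 1141) = (-10486 + 228)*17108 = -10258*17108 = -175493864)
B + (-99 + 99*(-42)) = -175493864 + (-99 + 99*(-42)) = -175493864 + (-99 - 4158) = -175493864 - 4257 = -175498121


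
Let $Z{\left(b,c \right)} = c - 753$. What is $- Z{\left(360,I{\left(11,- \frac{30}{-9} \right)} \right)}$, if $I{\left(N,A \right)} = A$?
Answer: $\frac{2249}{3} \approx 749.67$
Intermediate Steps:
$Z{\left(b,c \right)} = -753 + c$
$- Z{\left(360,I{\left(11,- \frac{30}{-9} \right)} \right)} = - (-753 - \frac{30}{-9}) = - (-753 - - \frac{10}{3}) = - (-753 + \frac{10}{3}) = \left(-1\right) \left(- \frac{2249}{3}\right) = \frac{2249}{3}$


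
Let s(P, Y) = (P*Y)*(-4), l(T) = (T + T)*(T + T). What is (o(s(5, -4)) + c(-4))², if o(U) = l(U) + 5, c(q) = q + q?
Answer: 655206409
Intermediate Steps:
c(q) = 2*q
l(T) = 4*T² (l(T) = (2*T)*(2*T) = 4*T²)
s(P, Y) = -4*P*Y
o(U) = 5 + 4*U² (o(U) = 4*U² + 5 = 5 + 4*U²)
(o(s(5, -4)) + c(-4))² = ((5 + 4*(-4*5*(-4))²) + 2*(-4))² = ((5 + 4*80²) - 8)² = ((5 + 4*6400) - 8)² = ((5 + 25600) - 8)² = (25605 - 8)² = 25597² = 655206409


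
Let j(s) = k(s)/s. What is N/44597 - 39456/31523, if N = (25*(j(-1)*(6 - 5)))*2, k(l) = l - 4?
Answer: -1751738482/1405831231 ≈ -1.2461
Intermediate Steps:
k(l) = -4 + l
j(s) = (-4 + s)/s
N = 250 (N = (25*(((-4 - 1)/(-1))*(6 - 5)))*2 = (25*(-1*(-5)*1))*2 = (25*(5*1))*2 = (25*5)*2 = 125*2 = 250)
N/44597 - 39456/31523 = 250/44597 - 39456/31523 = -1751738482/1405831231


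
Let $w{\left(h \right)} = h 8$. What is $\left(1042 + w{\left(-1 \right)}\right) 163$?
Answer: $168542$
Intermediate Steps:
$w{\left(h \right)} = 8 h$
$\left(1042 + w{\left(-1 \right)}\right) 163 = \left(1042 + 8 \left(-1\right)\right) 163 = \left(1042 - 8\right) 163 = 1034 \cdot 163 = 168542$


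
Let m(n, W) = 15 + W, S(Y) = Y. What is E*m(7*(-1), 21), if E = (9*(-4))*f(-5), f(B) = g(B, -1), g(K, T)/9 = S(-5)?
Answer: 58320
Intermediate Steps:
g(K, T) = -45 (g(K, T) = 9*(-5) = -45)
f(B) = -45
E = 1620 (E = (9*(-4))*(-45) = -36*(-45) = 1620)
E*m(7*(-1), 21) = 1620*(15 + 21) = 1620*36 = 58320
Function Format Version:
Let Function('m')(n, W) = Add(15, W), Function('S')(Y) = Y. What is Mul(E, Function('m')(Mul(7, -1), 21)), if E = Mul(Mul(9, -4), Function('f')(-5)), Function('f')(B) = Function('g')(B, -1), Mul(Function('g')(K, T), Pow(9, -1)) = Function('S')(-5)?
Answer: 58320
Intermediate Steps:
Function('g')(K, T) = -45 (Function('g')(K, T) = Mul(9, -5) = -45)
Function('f')(B) = -45
E = 1620 (E = Mul(Mul(9, -4), -45) = Mul(-36, -45) = 1620)
Mul(E, Function('m')(Mul(7, -1), 21)) = Mul(1620, Add(15, 21)) = Mul(1620, 36) = 58320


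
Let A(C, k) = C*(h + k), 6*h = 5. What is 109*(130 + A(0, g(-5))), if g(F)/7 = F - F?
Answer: 14170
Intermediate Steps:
g(F) = 0 (g(F) = 7*(F - F) = 7*0 = 0)
h = 5/6 (h = (1/6)*5 = 5/6 ≈ 0.83333)
A(C, k) = C*(5/6 + k)
109*(130 + A(0, g(-5))) = 109*(130 + (1/6)*0*(5 + 6*0)) = 109*(130 + (1/6)*0*(5 + 0)) = 109*(130 + (1/6)*0*5) = 109*(130 + 0) = 109*130 = 14170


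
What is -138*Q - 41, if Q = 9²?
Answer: -11219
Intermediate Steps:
Q = 81
-138*Q - 41 = -138*81 - 41 = -11178 - 41 = -11219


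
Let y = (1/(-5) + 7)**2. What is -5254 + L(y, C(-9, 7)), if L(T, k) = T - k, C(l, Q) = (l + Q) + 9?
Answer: -130369/25 ≈ -5214.8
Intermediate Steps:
C(l, Q) = 9 + Q + l (C(l, Q) = (Q + l) + 9 = 9 + Q + l)
y = 1156/25 (y = (-1/5 + 7)**2 = (34/5)**2 = 1156/25 ≈ 46.240)
-5254 + L(y, C(-9, 7)) = -5254 + (1156/25 - (9 + 7 - 9)) = -5254 + (1156/25 - 1*7) = -5254 + (1156/25 - 7) = -5254 + 981/25 = -130369/25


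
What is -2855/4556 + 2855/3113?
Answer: 4119765/14182828 ≈ 0.29048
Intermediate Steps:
-2855/4556 + 2855/3113 = 4119765/14182828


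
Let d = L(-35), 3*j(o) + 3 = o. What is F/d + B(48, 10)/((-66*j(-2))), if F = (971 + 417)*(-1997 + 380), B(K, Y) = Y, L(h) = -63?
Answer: 1175639/33 ≈ 35625.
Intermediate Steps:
j(o) = -1 + o/3
F = -2244396 (F = 1388*(-1617) = -2244396)
d = -63
F/d + B(48, 10)/((-66*j(-2))) = -2244396/(-63) + 10/((-66*(-1 + (1/3)*(-2)))) = -2244396*(-1/63) + 10/((-66*(-1 - 2/3))) = 106876/3 + 10/((-66*(-5/3))) = 106876/3 + 10/110 = 106876/3 + 10*(1/110) = 106876/3 + 1/11 = 1175639/33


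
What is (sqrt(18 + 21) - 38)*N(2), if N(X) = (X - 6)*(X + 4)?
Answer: 912 - 24*sqrt(39) ≈ 762.12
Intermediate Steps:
N(X) = (-6 + X)*(4 + X)
(sqrt(18 + 21) - 38)*N(2) = (sqrt(18 + 21) - 38)*(-24 + 2**2 - 2*2) = (sqrt(39) - 38)*(-24 + 4 - 4) = (-38 + sqrt(39))*(-24) = 912 - 24*sqrt(39)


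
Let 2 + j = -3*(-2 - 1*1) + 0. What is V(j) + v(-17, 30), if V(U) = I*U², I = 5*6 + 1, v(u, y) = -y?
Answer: 1489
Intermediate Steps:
I = 31 (I = 30 + 1 = 31)
j = 7 (j = -2 + (-3*(-2 - 1*1) + 0) = -2 + (-3*(-2 - 1) + 0) = -2 + (-3*(-3) + 0) = -2 + (9 + 0) = -2 + 9 = 7)
V(U) = 31*U²
V(j) + v(-17, 30) = 31*7² - 1*30 = 31*49 - 30 = 1519 - 30 = 1489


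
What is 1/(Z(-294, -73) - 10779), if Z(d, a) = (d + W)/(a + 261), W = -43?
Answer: -188/2026789 ≈ -9.2758e-5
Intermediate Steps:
Z(d, a) = (-43 + d)/(261 + a) (Z(d, a) = (d - 43)/(a + 261) = (-43 + d)/(261 + a))
1/(Z(-294, -73) - 10779) = 1/((-43 - 294)/(261 - 73) - 10779) = 1/(-337/188 - 10779) = 1/(-2026789/188) = -188/2026789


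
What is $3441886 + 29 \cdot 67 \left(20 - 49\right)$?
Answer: $3385539$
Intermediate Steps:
$3441886 + 29 \cdot 67 \left(20 - 49\right) = 3441886 + 1943 \left(20 - 49\right) = 3441886 + 1943 \left(-29\right) = 3441886 - 56347 = 3385539$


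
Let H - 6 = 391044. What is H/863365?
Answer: 78210/172673 ≈ 0.45294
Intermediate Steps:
H = 391050 (H = 6 + 391044 = 391050)
H/863365 = 391050/863365 = 391050*(1/863365) = 78210/172673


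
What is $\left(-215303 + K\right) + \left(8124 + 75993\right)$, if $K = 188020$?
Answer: $56834$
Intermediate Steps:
$\left(-215303 + K\right) + \left(8124 + 75993\right) = \left(-215303 + 188020\right) + \left(8124 + 75993\right) = -27283 + 84117 = 56834$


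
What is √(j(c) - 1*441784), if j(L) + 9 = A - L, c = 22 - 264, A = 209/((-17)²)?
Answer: 3*I*√14178670/17 ≈ 664.49*I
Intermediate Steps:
A = 209/289 ≈ 0.72318
c = -242
j(L) = -2392/289 - L (j(L) = -9 + (209/289 - L) = -2392/289 - L)
√(j(c) - 1*441784) = √((-2392/289 - 1*(-242)) - 1*441784) = √((-2392/289 + 242) - 441784) = √(67546/289 - 441784) = √(-127608030/289) = 3*I*√14178670/17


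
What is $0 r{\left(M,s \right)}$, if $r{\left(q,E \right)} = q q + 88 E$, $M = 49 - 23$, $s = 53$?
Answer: $0$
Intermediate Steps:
$M = 26$ ($M = 49 - 23 = 26$)
$r{\left(q,E \right)} = q^{2} + 88 E$
$0 r{\left(M,s \right)} = 0 \left(26^{2} + 88 \cdot 53\right) = 0 \left(676 + 4664\right) = 0 \cdot 5340 = 0$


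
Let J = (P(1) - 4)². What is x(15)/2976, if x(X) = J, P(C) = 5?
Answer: 1/2976 ≈ 0.00033602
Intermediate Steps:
J = 1 (J = (5 - 4)² = 1² = 1)
x(X) = 1
x(15)/2976 = 1/2976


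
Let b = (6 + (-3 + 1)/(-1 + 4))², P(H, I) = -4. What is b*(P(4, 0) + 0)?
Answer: -1024/9 ≈ -113.78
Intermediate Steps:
b = 256/9 (b = (6 - 2/3)² = (6 - 2*⅓)² = (6 - ⅔)² = (16/3)² = 256/9 ≈ 28.444)
b*(P(4, 0) + 0) = 256*(-4 + 0)/9 = (256/9)*(-4) = -1024/9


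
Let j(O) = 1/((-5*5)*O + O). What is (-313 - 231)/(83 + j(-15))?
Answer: -195840/29881 ≈ -6.5540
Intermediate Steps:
j(O) = -1/(24*O) (j(O) = 1/(-25*O + O) = 1/(-24*O) = -1/(24*O))
(-313 - 231)/(83 + j(-15)) = (-313 - 231)/(83 - 1/24/(-15)) = -544/(83 - 1/24*(-1/15)) = -544/(83 + 1/360) = -544/29881/360 = -544*360/29881 = -195840/29881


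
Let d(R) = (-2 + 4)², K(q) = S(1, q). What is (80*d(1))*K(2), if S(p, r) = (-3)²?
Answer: 2880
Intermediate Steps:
S(p, r) = 9
K(q) = 9
d(R) = 4 (d(R) = 2² = 4)
(80*d(1))*K(2) = (80*4)*9 = 320*9 = 2880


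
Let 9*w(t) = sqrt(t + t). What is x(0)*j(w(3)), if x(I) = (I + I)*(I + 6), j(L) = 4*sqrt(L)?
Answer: 0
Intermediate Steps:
w(t) = sqrt(2)*sqrt(t)/9 (w(t) = sqrt(t + t)/9 = sqrt(2*t)/9 = (sqrt(2)*sqrt(t))/9 = sqrt(2)*sqrt(t)/9)
x(I) = 2*I*(6 + I) (x(I) = (2*I)*(6 + I) = 2*I*(6 + I))
x(0)*j(w(3)) = (2*0*(6 + 0))*(4*sqrt(sqrt(2)*sqrt(3)/9)) = (2*0*6)*(4*sqrt(sqrt(6)/9)) = 0*(4*(6**(1/4)/3)) = 0*(4*6**(1/4)/3) = 0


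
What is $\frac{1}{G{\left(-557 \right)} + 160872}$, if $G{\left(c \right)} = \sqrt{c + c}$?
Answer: $\frac{80436}{12939900749} - \frac{i \sqrt{1114}}{25879801498} \approx 6.2161 \cdot 10^{-6} - 1.2897 \cdot 10^{-9} i$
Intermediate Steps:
$G{\left(c \right)} = \sqrt{2} \sqrt{c}$ ($G{\left(c \right)} = \sqrt{2 c} = \sqrt{2} \sqrt{c}$)
$\frac{1}{G{\left(-557 \right)} + 160872} = \frac{1}{\sqrt{2} \sqrt{-557} + 160872} = \frac{1}{\sqrt{2} i \sqrt{557} + 160872} = \frac{1}{i \sqrt{1114} + 160872} = \frac{1}{160872 + i \sqrt{1114}}$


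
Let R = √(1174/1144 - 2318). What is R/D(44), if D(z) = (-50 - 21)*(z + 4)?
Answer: -I*√189519187/974688 ≈ -0.014124*I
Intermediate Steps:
D(z) = -284 - 71*z (D(z) = -71*(4 + z) = -284 - 71*z)
R = I*√189519187/286 (R = √(1174*(1/1144) - 2318) = √(587/572 - 2318) = √(-1325309/572) = I*√189519187/286 ≈ 48.135*I)
R/D(44) = (I*√189519187/286)/(-284 - 71*44) = (I*√189519187/286)/(-284 - 3124) = (I*√189519187/286)/(-3408) = (I*√189519187/286)*(-1/3408) = -I*√189519187/974688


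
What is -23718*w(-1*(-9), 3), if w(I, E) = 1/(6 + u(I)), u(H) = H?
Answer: -7906/5 ≈ -1581.2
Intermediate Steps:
w(I, E) = 1/(6 + I)
-23718*w(-1*(-9), 3) = -23718/(6 - 1*(-9)) = -23718/(6 + 9) = -23718/15 = -23718*1/15 = -7906/5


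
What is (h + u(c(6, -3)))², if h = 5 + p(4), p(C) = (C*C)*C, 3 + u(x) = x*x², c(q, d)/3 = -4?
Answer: 2762244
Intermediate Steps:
c(q, d) = -12 (c(q, d) = 3*(-4) = -12)
u(x) = -3 + x³ (u(x) = -3 + x*x² = -3 + x³)
p(C) = C³ (p(C) = C²*C = C³)
h = 69 (h = 5 + 4³ = 5 + 64 = 69)
(h + u(c(6, -3)))² = (69 + (-3 + (-12)³))² = (69 + (-3 - 1728))² = (69 - 1731)² = (-1662)² = 2762244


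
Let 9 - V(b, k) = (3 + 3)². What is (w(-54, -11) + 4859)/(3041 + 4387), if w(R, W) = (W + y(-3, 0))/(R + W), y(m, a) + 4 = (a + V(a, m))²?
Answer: 315121/482820 ≈ 0.65267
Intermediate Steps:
V(b, k) = -27 (V(b, k) = 9 - (3 + 3)² = 9 - 1*6² = 9 - 1*36 = 9 - 36 = -27)
y(m, a) = -4 + (-27 + a)² (y(m, a) = -4 + (a - 27)² = -4 + (-27 + a)²)
w(R, W) = (725 + W)/(R + W) (w(R, W) = (W + (-4 + (-27 + 0)²))/(R + W) = (W + (-4 + (-27)²))/(R + W) = (W + (-4 + 729))/(R + W) = (W + 725)/(R + W) = (725 + W)/(R + W))
(w(-54, -11) + 4859)/(3041 + 4387) = ((725 - 11)/(-54 - 11) + 4859)/(3041 + 4387) = (714/(-65) + 4859)/7428 = (-1/65*714 + 4859)*(1/7428) = (-714/65 + 4859)*(1/7428) = (315121/65)*(1/7428) = 315121/482820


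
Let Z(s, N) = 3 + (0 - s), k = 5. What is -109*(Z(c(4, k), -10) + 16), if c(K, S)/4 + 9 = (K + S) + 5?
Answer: 109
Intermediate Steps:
c(K, S) = -16 + 4*K + 4*S (c(K, S) = -36 + 4*((K + S) + 5) = -36 + 4*(5 + K + S) = -36 + (20 + 4*K + 4*S) = -16 + 4*K + 4*S)
Z(s, N) = 3 - s
-109*(Z(c(4, k), -10) + 16) = -109*((3 - (-16 + 4*4 + 4*5)) + 16) = -109*((3 - (-16 + 16 + 20)) + 16) = -109*((3 - 1*20) + 16) = -109*((3 - 20) + 16) = -109*(-17 + 16) = -109*(-1) = 109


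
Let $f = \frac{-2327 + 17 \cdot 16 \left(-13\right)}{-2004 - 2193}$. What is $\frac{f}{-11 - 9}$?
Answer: $- \frac{5863}{83940} \approx -0.069847$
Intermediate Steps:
$f = \frac{5863}{4197}$ ($f = \frac{-2327 + 272 \left(-13\right)}{-4197} = \left(-2327 - 3536\right) \left(- \frac{1}{4197}\right) = \left(-5863\right) \left(- \frac{1}{4197}\right) = \frac{5863}{4197} \approx 1.3969$)
$\frac{f}{-11 - 9} = \frac{5863}{4197 \left(-11 - 9\right)} = \frac{5863}{4197 \left(-20\right)} = \frac{5863}{4197} \left(- \frac{1}{20}\right) = - \frac{5863}{83940}$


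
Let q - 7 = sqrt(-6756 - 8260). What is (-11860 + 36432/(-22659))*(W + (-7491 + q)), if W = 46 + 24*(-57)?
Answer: 112705130792/1079 - 179181448*I*sqrt(3754)/7553 ≈ 1.0445e+8 - 1.4535e+6*I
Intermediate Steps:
W = -1322 (W = 46 - 1368 = -1322)
q = 7 + 2*I*sqrt(3754) (q = 7 + sqrt(-6756 - 8260) = 7 + sqrt(-15016) = 7 + 2*I*sqrt(3754) ≈ 7.0 + 122.54*I)
(-11860 + 36432/(-22659))*(W + (-7491 + q)) = (-11860 + 36432/(-22659))*(-1322 + (-7491 + (7 + 2*I*sqrt(3754)))) = (-11860 + 36432*(-1/22659))*(-1322 + (-7484 + 2*I*sqrt(3754))) = (-11860 - 12144/7553)*(-8806 + 2*I*sqrt(3754)) = -89590724*(-8806 + 2*I*sqrt(3754))/7553 = 112705130792/1079 - 179181448*I*sqrt(3754)/7553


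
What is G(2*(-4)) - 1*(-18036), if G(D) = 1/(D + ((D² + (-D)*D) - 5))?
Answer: 234467/13 ≈ 18036.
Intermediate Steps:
G(D) = 1/(-5 + D) (G(D) = 1/(D + ((D² - D²) - 5)) = 1/(D + (0 - 5)) = 1/(D - 5) = 1/(-5 + D))
G(2*(-4)) - 1*(-18036) = 1/(-5 + 2*(-4)) - 1*(-18036) = 1/(-5 - 8) + 18036 = 1/(-13) + 18036 = -1/13 + 18036 = 234467/13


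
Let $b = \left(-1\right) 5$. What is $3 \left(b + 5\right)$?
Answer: $0$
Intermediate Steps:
$b = -5$
$3 \left(b + 5\right) = 3 \left(-5 + 5\right) = 3 \cdot 0 = 0$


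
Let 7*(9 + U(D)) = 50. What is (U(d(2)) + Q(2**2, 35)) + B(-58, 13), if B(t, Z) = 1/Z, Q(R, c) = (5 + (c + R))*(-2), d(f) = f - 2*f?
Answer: -8170/91 ≈ -89.780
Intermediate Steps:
d(f) = -f
U(D) = -13/7 (U(D) = -9 + (1/7)*50 = -9 + 50/7 = -13/7)
Q(R, c) = -10 - 2*R - 2*c (Q(R, c) = (5 + (R + c))*(-2) = (5 + R + c)*(-2) = -10 - 2*R - 2*c)
(U(d(2)) + Q(2**2, 35)) + B(-58, 13) = (-13/7 + (-10 - 2*2**2 - 2*35)) + 1/13 = (-13/7 + (-10 - 2*4 - 70)) + 1/13 = (-13/7 + (-10 - 8 - 70)) + 1/13 = (-13/7 - 88) + 1/13 = -629/7 + 1/13 = -8170/91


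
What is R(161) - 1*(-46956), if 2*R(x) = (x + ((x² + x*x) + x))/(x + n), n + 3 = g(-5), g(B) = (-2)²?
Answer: 47117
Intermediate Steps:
g(B) = 4
n = 1 (n = -3 + 4 = 1)
R(x) = (2*x + 2*x²)/(2*(1 + x)) (R(x) = ((x + ((x² + x*x) + x))/(x + 1))/2 = ((x + ((x² + x²) + x))/(1 + x))/2 = ((x + (2*x² + x))/(1 + x))/2 = ((x + (x + 2*x²))/(1 + x))/2 = ((2*x + 2*x²)/(1 + x))/2 = (2*x + 2*x²)/(2*(1 + x)))
R(161) - 1*(-46956) = 161 - 1*(-46956) = 161 + 46956 = 47117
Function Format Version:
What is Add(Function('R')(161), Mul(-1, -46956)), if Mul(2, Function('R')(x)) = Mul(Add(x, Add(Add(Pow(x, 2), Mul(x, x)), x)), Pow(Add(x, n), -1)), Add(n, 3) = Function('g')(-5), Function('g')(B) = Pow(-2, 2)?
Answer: 47117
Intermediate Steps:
Function('g')(B) = 4
n = 1 (n = Add(-3, 4) = 1)
Function('R')(x) = Mul(Rational(1, 2), Pow(Add(1, x), -1), Add(Mul(2, x), Mul(2, Pow(x, 2)))) (Function('R')(x) = Mul(Rational(1, 2), Mul(Add(x, Add(Add(Pow(x, 2), Mul(x, x)), x)), Pow(Add(x, 1), -1))) = Mul(Rational(1, 2), Mul(Add(x, Add(Add(Pow(x, 2), Pow(x, 2)), x)), Pow(Add(1, x), -1))) = Mul(Rational(1, 2), Mul(Add(x, Add(Mul(2, Pow(x, 2)), x)), Pow(Add(1, x), -1))) = Mul(Rational(1, 2), Mul(Add(x, Add(x, Mul(2, Pow(x, 2)))), Pow(Add(1, x), -1))) = Mul(Rational(1, 2), Mul(Add(Mul(2, x), Mul(2, Pow(x, 2))), Pow(Add(1, x), -1))) = Mul(Rational(1, 2), Mul(Pow(Add(1, x), -1), Add(Mul(2, x), Mul(2, Pow(x, 2))))) = Mul(Rational(1, 2), Pow(Add(1, x), -1), Add(Mul(2, x), Mul(2, Pow(x, 2)))))
Add(Function('R')(161), Mul(-1, -46956)) = Add(161, Mul(-1, -46956)) = Add(161, 46956) = 47117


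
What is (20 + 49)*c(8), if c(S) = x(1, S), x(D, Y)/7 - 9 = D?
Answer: 4830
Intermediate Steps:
x(D, Y) = 63 + 7*D
c(S) = 70 (c(S) = 63 + 7*1 = 63 + 7 = 70)
(20 + 49)*c(8) = (20 + 49)*70 = 69*70 = 4830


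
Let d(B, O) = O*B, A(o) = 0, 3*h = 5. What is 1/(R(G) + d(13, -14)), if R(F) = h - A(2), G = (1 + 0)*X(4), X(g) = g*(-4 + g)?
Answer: -3/541 ≈ -0.0055453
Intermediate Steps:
h = 5/3 (h = (⅓)*5 = 5/3 ≈ 1.6667)
d(B, O) = B*O
G = 0 (G = (1 + 0)*(4*(-4 + 4)) = 1*(4*0) = 1*0 = 0)
R(F) = 5/3 (R(F) = 5/3 - 1*0 = 5/3 + 0 = 5/3)
1/(R(G) + d(13, -14)) = 1/(5/3 + 13*(-14)) = 1/(5/3 - 182) = 1/(-541/3) = -3/541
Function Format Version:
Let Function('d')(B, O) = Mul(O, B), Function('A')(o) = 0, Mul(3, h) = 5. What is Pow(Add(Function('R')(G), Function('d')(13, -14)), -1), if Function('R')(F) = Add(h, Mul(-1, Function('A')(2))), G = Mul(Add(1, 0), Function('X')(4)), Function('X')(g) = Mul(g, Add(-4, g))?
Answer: Rational(-3, 541) ≈ -0.0055453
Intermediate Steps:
h = Rational(5, 3) (h = Mul(Rational(1, 3), 5) = Rational(5, 3) ≈ 1.6667)
Function('d')(B, O) = Mul(B, O)
G = 0 (G = Mul(Add(1, 0), Mul(4, Add(-4, 4))) = Mul(1, Mul(4, 0)) = Mul(1, 0) = 0)
Function('R')(F) = Rational(5, 3) (Function('R')(F) = Add(Rational(5, 3), Mul(-1, 0)) = Add(Rational(5, 3), 0) = Rational(5, 3))
Pow(Add(Function('R')(G), Function('d')(13, -14)), -1) = Pow(Add(Rational(5, 3), Mul(13, -14)), -1) = Pow(Add(Rational(5, 3), -182), -1) = Pow(Rational(-541, 3), -1) = Rational(-3, 541)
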